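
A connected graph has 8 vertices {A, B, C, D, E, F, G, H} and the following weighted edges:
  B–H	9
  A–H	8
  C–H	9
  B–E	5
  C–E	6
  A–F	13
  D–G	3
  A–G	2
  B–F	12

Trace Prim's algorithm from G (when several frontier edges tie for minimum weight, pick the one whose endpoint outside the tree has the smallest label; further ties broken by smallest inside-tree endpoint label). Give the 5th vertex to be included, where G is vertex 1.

B

Grow the tree from G using Prim:
Step 1: frontier [A–G 2, D–G 3] → take A–G (2); add A.
Step 2: frontier [A–H 8, A–F 13, D–G 3] → take D–G (3); add D.
Step 3: frontier [A–H 8, A–F 13] → take A–H (8); add H.
Step 4: frontier [A–F 13, B–H 9, C–H 9] → take B–H (9); add B.
Step 5: frontier [A–F 13, B–E 5, B–F 12, C–H 9] → take B–E (5); add E.
Step 6: frontier [A–F 13, B–F 12, C–E 6, C–H 9] → take C–E (6); add C.
Step 7: frontier [A–F 13, B–F 12] → take B–F (12); add F.
Vertex order: G, A, D, H, B, E, C, F. The 5th vertex is B.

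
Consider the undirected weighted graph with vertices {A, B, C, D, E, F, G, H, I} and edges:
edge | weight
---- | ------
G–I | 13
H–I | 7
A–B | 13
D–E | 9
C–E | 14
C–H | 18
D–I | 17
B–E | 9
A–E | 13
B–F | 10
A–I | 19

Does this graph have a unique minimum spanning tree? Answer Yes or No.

No

Kruskal: consider edges lightest-first.
H–I (7): add — endpoints in different components.
B–E (9): add — endpoints in different components.
D–E (9): add — endpoints in different components.
B–F (10): add — endpoints in different components.
A–B (13): add — endpoints in different components.
A–E (13): skip — A and E already connected.
G–I (13): add — endpoints in different components.
C–E (14): add — endpoints in different components.
D–I (17): add — endpoints in different components.
Non-tree edge A–E has weight 13, equal to the heaviest edge on its tree cycle — swapping gives another MST of the same weight. Not unique.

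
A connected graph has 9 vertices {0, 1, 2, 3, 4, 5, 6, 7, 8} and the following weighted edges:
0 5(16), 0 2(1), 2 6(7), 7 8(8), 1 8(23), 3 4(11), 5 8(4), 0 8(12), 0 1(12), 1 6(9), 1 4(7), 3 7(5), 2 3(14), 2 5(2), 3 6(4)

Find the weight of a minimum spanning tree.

39

Prim, starting at 2.
Step 1: cheapest edge leaving the tree is 0 2 (1); add 0.
Step 2: cheapest edge leaving the tree is 2 5 (2); add 5.
Step 3: cheapest edge leaving the tree is 5 8 (4); add 8.
Step 4: cheapest edge leaving the tree is 2 6 (7); add 6.
Step 5: cheapest edge leaving the tree is 3 6 (4); add 3.
Step 6: cheapest edge leaving the tree is 3 7 (5); add 7.
Step 7: cheapest edge leaving the tree is 1 6 (9); add 1.
Step 8: cheapest edge leaving the tree is 1 4 (7); add 4.
MST edges: 0 2, 2 5, 5 8, 2 6, 3 6, 3 7, 1 6, 1 4; total weight 1+2+4+7+4+5+9+7 = 39.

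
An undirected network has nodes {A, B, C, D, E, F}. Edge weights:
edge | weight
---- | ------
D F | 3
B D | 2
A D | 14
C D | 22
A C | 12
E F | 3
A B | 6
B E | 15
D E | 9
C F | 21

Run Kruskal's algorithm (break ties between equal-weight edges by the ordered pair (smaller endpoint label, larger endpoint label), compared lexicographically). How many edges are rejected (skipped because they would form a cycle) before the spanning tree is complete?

1

Kruskal's algorithm — process edges by increasing weight (ties by edge label):
B D (2): add — endpoints in different components.
D F (3): add — endpoints in different components.
E F (3): add — endpoints in different components.
A B (6): add — endpoints in different components.
D E (9): skip — D and E already connected.
A C (12): add — endpoints in different components.
Edges rejected before the tree was complete: 1.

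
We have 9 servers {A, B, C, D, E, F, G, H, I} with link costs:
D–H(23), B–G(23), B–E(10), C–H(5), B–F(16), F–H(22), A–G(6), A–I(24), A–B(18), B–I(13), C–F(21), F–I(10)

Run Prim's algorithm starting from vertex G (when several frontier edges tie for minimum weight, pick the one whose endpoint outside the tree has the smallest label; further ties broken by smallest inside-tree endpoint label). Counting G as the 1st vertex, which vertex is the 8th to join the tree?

H

Grow the tree from G using Prim:
Step 1: cheapest edge leaving the tree is A–G (6); add A.
Step 2: cheapest edge leaving the tree is A–B (18); add B.
Step 3: cheapest edge leaving the tree is B–E (10); add E.
Step 4: cheapest edge leaving the tree is B–I (13); add I.
Step 5: cheapest edge leaving the tree is F–I (10); add F.
Step 6: cheapest edge leaving the tree is C–F (21); add C.
Step 7: cheapest edge leaving the tree is C–H (5); add H.
Step 8: cheapest edge leaving the tree is D–H (23); add D.
Vertex order: G, A, B, E, I, F, C, H, D. The 8th vertex is H.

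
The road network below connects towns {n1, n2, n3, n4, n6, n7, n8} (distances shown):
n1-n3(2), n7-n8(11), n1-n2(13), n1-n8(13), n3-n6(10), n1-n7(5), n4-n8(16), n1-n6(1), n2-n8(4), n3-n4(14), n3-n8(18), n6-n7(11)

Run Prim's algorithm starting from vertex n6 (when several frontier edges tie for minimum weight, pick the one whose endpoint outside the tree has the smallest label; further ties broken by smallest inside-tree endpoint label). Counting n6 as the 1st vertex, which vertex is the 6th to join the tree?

n2

Grow the tree from n6 using Prim:
Step 1: frontier [n1-n6 1, n3-n6 10, n6-n7 11] → take n1-n6 (1); add n1.
Step 2: frontier [n1-n3 2, n1-n7 5, n1-n2 13, n1-n8 13, n3-n6 10, n6-n7 11] → take n1-n3 (2); add n3.
Step 3: frontier [n1-n7 5, n1-n2 13, n1-n8 13, n3-n4 14, n3-n8 18, n6-n7 11] → take n1-n7 (5); add n7.
Step 4: frontier [n1-n2 13, n1-n8 13, n3-n4 14, n3-n8 18, n7-n8 11] → take n7-n8 (11); add n8.
Step 5: frontier [n1-n2 13, n3-n4 14, n2-n8 4, n4-n8 16] → take n2-n8 (4); add n2.
Step 6: frontier [n3-n4 14, n4-n8 16] → take n3-n4 (14); add n4.
Vertex order: n6, n1, n3, n7, n8, n2, n4. The 6th vertex is n2.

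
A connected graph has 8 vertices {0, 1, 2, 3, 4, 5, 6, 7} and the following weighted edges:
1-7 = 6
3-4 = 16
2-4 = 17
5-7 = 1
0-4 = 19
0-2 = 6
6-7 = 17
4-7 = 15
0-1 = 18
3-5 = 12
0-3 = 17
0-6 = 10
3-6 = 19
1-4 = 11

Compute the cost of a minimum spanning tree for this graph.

Prim, starting at 3.
Step 1: cheapest edge leaving the tree is 3-5 (12); add 5.
Step 2: cheapest edge leaving the tree is 5-7 (1); add 7.
Step 3: cheapest edge leaving the tree is 1-7 (6); add 1.
Step 4: cheapest edge leaving the tree is 1-4 (11); add 4.
Step 5: cheapest edge leaving the tree is 0-3 (17); add 0.
Step 6: cheapest edge leaving the tree is 0-2 (6); add 2.
Step 7: cheapest edge leaving the tree is 0-6 (10); add 6.
MST edges: 3-5, 5-7, 1-7, 1-4, 0-3, 0-2, 0-6; total weight 12+1+6+11+17+6+10 = 63.

63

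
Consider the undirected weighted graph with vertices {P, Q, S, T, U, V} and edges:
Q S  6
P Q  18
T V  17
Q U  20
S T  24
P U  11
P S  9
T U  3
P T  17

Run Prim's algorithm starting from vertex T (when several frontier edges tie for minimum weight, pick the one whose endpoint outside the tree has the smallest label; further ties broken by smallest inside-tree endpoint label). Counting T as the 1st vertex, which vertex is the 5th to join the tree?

Prim, starting at T.
Step 1: cheapest edge leaving the tree is T U (3); add U.
Step 2: cheapest edge leaving the tree is P U (11); add P.
Step 3: cheapest edge leaving the tree is P S (9); add S.
Step 4: cheapest edge leaving the tree is Q S (6); add Q.
Step 5: cheapest edge leaving the tree is T V (17); add V.
Vertex order: T, U, P, S, Q, V. The 5th vertex is Q.

Q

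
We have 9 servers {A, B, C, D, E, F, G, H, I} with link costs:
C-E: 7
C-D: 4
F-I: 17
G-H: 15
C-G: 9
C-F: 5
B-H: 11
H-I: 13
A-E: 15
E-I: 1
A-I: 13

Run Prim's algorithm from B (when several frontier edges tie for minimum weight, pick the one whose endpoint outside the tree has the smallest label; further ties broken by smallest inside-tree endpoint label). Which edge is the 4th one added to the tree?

Prim's algorithm from B:
Step 1: cheapest edge leaving the tree is B-H (11); add H.
Step 2: cheapest edge leaving the tree is H-I (13); add I.
Step 3: cheapest edge leaving the tree is E-I (1); add E.
Step 4: cheapest edge leaving the tree is C-E (7); add C.
Step 5: cheapest edge leaving the tree is C-D (4); add D.
Step 6: cheapest edge leaving the tree is C-F (5); add F.
Step 7: cheapest edge leaving the tree is C-G (9); add G.
Step 8: cheapest edge leaving the tree is A-I (13); add A.
The 4th edge added is C-E.

C-E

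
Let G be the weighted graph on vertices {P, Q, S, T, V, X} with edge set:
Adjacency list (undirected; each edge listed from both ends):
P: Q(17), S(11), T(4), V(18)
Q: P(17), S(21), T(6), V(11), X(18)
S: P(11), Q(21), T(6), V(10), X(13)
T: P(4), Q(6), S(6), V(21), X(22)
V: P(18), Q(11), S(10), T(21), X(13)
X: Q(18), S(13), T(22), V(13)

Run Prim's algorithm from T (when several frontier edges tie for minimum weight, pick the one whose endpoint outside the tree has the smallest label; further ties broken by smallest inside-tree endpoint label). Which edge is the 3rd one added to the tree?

Grow the tree from T using Prim:
Step 1: cheapest edge leaving the tree is P-T (4); add P.
Step 2: cheapest edge leaving the tree is Q-T (6); add Q.
Step 3: cheapest edge leaving the tree is S-T (6); add S.
Step 4: cheapest edge leaving the tree is S-V (10); add V.
Step 5: cheapest edge leaving the tree is S-X (13); add X.
The 3rd edge added is S-T.

S-T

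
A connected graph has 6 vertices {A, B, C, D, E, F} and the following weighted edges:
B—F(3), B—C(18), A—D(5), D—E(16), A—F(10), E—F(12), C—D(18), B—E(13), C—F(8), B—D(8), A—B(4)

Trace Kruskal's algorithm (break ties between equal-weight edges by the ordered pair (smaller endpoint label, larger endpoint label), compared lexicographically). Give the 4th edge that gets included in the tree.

C-F

Sort edges by weight, then run Kruskal:
B—F (3): add. Components now {A} {B,F} {C} {D} {E}
A—B (4): add. Components now {A,B,F} {C} {D} {E}
A—D (5): add. Components now {A,B,D,F} {C} {E}
B—D (8): skip — B and D already connected.
C—F (8): add. Components now {A,B,C,D,F} {E}
A—F (10): skip — A and F already connected.
E—F (12): add. Components now {A,B,C,D,E,F}
The 4th edge added is C—F.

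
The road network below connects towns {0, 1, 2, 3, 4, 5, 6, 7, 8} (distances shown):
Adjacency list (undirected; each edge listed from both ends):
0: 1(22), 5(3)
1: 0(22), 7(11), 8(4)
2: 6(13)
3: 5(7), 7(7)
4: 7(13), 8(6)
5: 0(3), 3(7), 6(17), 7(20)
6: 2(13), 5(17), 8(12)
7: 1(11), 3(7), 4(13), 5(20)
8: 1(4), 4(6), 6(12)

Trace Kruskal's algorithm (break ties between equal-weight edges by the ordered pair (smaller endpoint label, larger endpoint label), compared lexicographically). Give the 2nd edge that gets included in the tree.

Kruskal: consider edges lightest-first.
0 5 (3): add — endpoints in different components.
1 8 (4): add — endpoints in different components.
4 8 (6): add — endpoints in different components.
3 5 (7): add — endpoints in different components.
3 7 (7): add — endpoints in different components.
1 7 (11): add — endpoints in different components.
6 8 (12): add — endpoints in different components.
2 6 (13): add — endpoints in different components.
The 2nd edge added is 1 8.

1-8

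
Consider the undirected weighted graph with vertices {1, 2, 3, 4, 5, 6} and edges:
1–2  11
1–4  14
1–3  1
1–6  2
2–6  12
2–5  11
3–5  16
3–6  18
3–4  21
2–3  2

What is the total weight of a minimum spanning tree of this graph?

30

Kruskal's algorithm — process edges by increasing weight (ties by edge label):
1–3 (1): add. Components now {1,3} {2} {4} {5} {6}
1–6 (2): add. Components now {1,3,6} {2} {4} {5}
2–3 (2): add. Components now {1,2,3,6} {4} {5}
1–2 (11): skip — 1 and 2 already connected.
2–5 (11): add. Components now {1,2,3,5,6} {4}
2–6 (12): skip — 2 and 6 already connected.
1–4 (14): add. Components now {1,2,3,4,5,6}
MST edges: 1–3, 1–6, 2–3, 2–5, 1–4; total weight 1+2+2+11+14 = 30.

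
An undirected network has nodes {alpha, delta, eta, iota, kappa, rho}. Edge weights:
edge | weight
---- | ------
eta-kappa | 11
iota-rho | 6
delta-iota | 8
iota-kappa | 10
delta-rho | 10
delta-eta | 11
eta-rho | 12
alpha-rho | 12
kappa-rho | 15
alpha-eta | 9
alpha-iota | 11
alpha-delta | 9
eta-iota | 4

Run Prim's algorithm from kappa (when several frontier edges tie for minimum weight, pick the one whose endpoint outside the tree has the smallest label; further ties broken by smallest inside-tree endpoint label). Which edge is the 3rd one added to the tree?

Grow the tree from kappa using Prim:
Step 1: frontier [iota-kappa 10, eta-kappa 11, kappa-rho 15] → take iota-kappa (10); add iota.
Step 2: frontier [eta-iota 4, iota-rho 6, delta-iota 8, alpha-iota 11, eta-kappa 11, kappa-rho 15] → take eta-iota (4); add eta.
Step 3: frontier [alpha-eta 9, delta-eta 11, eta-rho 12, iota-rho 6, delta-iota 8, alpha-iota 11, kappa-rho 15] → take iota-rho (6); add rho.
Step 4: frontier [alpha-eta 9, delta-eta 11, delta-iota 8, alpha-iota 11, delta-rho 10, alpha-rho 12] → take delta-iota (8); add delta.
Step 5: frontier [alpha-delta 9, alpha-eta 9, alpha-iota 11, alpha-rho 12] → take alpha-delta (9); add alpha.
The 3rd edge added is iota-rho.

iota-rho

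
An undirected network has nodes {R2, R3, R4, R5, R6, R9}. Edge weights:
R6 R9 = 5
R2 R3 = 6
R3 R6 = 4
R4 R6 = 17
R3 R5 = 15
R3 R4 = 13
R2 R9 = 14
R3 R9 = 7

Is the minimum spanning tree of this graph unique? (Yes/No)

Yes

Kruskal: consider edges lightest-first.
R3 R6 (4): add — endpoints in different components.
R6 R9 (5): add — endpoints in different components.
R2 R3 (6): add — endpoints in different components.
R3 R9 (7): skip — R3 and R9 already connected.
R3 R4 (13): add — endpoints in different components.
R2 R9 (14): skip — R2 and R9 already connected.
R3 R5 (15): add — endpoints in different components.
Every non-tree edge has weight strictly greater than the heaviest edge on the tree path between its endpoints, so the MST is unique.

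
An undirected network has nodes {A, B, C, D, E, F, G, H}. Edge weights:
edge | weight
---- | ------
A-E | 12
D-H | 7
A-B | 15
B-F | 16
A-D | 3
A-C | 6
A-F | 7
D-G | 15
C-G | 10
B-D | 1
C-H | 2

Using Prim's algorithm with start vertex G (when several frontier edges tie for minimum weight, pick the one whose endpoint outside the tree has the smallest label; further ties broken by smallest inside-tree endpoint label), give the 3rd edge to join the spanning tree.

Grow the tree from G using Prim:
Step 1: frontier [C-G 10, D-G 15] → take C-G (10); add C.
Step 2: frontier [C-H 2, A-C 6, D-G 15] → take C-H (2); add H.
Step 3: frontier [A-C 6, D-G 15, D-H 7] → take A-C (6); add A.
Step 4: frontier [A-D 3, A-F 7, A-E 12, A-B 15, D-G 15, D-H 7] → take A-D (3); add D.
Step 5: frontier [A-F 7, A-E 12, A-B 15, B-D 1] → take B-D (1); add B.
Step 6: frontier [A-F 7, A-E 12, B-F 16] → take A-F (7); add F.
Step 7: frontier [A-E 12] → take A-E (12); add E.
The 3rd edge added is A-C.

A-C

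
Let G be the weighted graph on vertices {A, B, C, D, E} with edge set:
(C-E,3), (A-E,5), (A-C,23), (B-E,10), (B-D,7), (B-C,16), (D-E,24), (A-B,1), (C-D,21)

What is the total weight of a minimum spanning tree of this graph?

16

Sort edges by weight, then run Kruskal:
A-B (1): add. Components now {A,B} {C} {D} {E}
C-E (3): add. Components now {A,B} {C,E} {D}
A-E (5): add. Components now {A,B,C,E} {D}
B-D (7): add. Components now {A,B,C,D,E}
MST edges: A-B, C-E, A-E, B-D; total weight 1+3+5+7 = 16.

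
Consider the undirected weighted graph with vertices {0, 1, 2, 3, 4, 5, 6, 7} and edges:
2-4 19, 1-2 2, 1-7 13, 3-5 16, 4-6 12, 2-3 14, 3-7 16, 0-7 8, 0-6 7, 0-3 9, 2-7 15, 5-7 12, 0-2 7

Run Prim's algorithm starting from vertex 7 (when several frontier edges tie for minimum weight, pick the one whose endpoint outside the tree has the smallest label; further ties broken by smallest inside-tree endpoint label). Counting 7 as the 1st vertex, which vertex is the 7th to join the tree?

Grow the tree from 7 using Prim:
Step 1: frontier [0-7 8, 5-7 12, 1-7 13, 2-7 15, 3-7 16] → take 0-7 (8); add 0.
Step 2: frontier [0-2 7, 0-6 7, 0-3 9, 5-7 12, 1-7 13, 2-7 15, 3-7 16] → take 0-2 (7); add 2.
Step 3: frontier [0-6 7, 0-3 9, 1-2 2, 2-3 14, 2-4 19, 5-7 12, 1-7 13, 3-7 16] → take 1-2 (2); add 1.
Step 4: frontier [0-6 7, 0-3 9, 2-3 14, 2-4 19, 5-7 12, 3-7 16] → take 0-6 (7); add 6.
Step 5: frontier [0-3 9, 2-3 14, 2-4 19, 4-6 12, 5-7 12, 3-7 16] → take 0-3 (9); add 3.
Step 6: frontier [2-4 19, 3-5 16, 4-6 12, 5-7 12] → take 4-6 (12); add 4.
Step 7: frontier [3-5 16, 5-7 12] → take 5-7 (12); add 5.
Vertex order: 7, 0, 2, 1, 6, 3, 4, 5. The 7th vertex is 4.

4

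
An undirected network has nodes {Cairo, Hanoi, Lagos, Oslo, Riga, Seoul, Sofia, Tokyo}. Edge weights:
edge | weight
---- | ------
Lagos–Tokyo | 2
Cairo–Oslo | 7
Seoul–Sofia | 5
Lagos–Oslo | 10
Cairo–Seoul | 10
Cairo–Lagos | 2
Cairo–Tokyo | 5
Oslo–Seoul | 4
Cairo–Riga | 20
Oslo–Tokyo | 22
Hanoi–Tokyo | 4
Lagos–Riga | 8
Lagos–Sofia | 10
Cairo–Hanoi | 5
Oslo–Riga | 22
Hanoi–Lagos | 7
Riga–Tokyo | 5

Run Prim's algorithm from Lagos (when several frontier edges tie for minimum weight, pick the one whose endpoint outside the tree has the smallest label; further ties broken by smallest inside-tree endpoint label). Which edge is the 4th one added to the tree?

Riga-Tokyo

Prim's algorithm from Lagos:
Step 1: cheapest edge leaving the tree is Cairo–Lagos (2); add Cairo.
Step 2: cheapest edge leaving the tree is Lagos–Tokyo (2); add Tokyo.
Step 3: cheapest edge leaving the tree is Hanoi–Tokyo (4); add Hanoi.
Step 4: cheapest edge leaving the tree is Riga–Tokyo (5); add Riga.
Step 5: cheapest edge leaving the tree is Cairo–Oslo (7); add Oslo.
Step 6: cheapest edge leaving the tree is Oslo–Seoul (4); add Seoul.
Step 7: cheapest edge leaving the tree is Seoul–Sofia (5); add Sofia.
The 4th edge added is Riga–Tokyo.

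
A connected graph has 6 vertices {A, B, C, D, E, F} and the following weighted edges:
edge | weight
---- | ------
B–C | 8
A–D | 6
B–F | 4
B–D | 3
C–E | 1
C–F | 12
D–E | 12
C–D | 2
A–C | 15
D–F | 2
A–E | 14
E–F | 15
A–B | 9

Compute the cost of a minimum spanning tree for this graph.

Prim, starting at E.
Step 1: frontier [C–E 1, D–E 12, A–E 14, E–F 15] → take C–E (1); add C.
Step 2: frontier [C–D 2, B–C 8, C–F 12, A–C 15, D–E 12, A–E 14, E–F 15] → take C–D (2); add D.
Step 3: frontier [B–C 8, C–F 12, A–C 15, D–F 2, B–D 3, A–D 6, A–E 14, E–F 15] → take D–F (2); add F.
Step 4: frontier [B–C 8, A–C 15, B–D 3, A–D 6, A–E 14, B–F 4] → take B–D (3); add B.
Step 5: frontier [A–B 9, A–C 15, A–D 6, A–E 14] → take A–D (6); add A.
MST edges: C–E, C–D, D–F, B–D, A–D; total weight 1+2+2+3+6 = 14.

14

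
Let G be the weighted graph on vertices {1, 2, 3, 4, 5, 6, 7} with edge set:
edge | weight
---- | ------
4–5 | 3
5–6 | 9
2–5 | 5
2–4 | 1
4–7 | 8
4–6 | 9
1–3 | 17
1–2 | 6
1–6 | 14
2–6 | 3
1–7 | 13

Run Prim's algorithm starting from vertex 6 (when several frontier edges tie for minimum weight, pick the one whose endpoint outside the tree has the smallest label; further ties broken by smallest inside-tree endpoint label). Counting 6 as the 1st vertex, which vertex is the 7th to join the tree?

Prim's algorithm from 6:
Step 1: frontier [2–6 3, 4–6 9, 5–6 9, 1–6 14] → take 2–6 (3); add 2.
Step 2: frontier [2–4 1, 2–5 5, 1–2 6, 4–6 9, 5–6 9, 1–6 14] → take 2–4 (1); add 4.
Step 3: frontier [2–5 5, 1–2 6, 4–5 3, 4–7 8, 5–6 9, 1–6 14] → take 4–5 (3); add 5.
Step 4: frontier [1–2 6, 4–7 8, 1–6 14] → take 1–2 (6); add 1.
Step 5: frontier [1–7 13, 1–3 17, 4–7 8] → take 4–7 (8); add 7.
Step 6: frontier [1–3 17] → take 1–3 (17); add 3.
Vertex order: 6, 2, 4, 5, 1, 7, 3. The 7th vertex is 3.

3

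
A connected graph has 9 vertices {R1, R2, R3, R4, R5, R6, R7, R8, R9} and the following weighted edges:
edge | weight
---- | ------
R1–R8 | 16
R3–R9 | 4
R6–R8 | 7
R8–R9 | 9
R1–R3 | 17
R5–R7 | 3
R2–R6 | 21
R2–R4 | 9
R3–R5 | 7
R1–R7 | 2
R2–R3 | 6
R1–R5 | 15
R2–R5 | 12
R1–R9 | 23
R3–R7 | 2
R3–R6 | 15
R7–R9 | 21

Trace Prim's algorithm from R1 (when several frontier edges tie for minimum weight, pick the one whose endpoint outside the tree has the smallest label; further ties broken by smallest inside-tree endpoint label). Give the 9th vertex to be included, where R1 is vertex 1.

Prim, starting at R1.
Step 1: cheapest edge leaving the tree is R1–R7 (2); add R7.
Step 2: cheapest edge leaving the tree is R3–R7 (2); add R3.
Step 3: cheapest edge leaving the tree is R5–R7 (3); add R5.
Step 4: cheapest edge leaving the tree is R3–R9 (4); add R9.
Step 5: cheapest edge leaving the tree is R2–R3 (6); add R2.
Step 6: cheapest edge leaving the tree is R2–R4 (9); add R4.
Step 7: cheapest edge leaving the tree is R8–R9 (9); add R8.
Step 8: cheapest edge leaving the tree is R6–R8 (7); add R6.
Vertex order: R1, R7, R3, R5, R9, R2, R4, R8, R6. The 9th vertex is R6.

R6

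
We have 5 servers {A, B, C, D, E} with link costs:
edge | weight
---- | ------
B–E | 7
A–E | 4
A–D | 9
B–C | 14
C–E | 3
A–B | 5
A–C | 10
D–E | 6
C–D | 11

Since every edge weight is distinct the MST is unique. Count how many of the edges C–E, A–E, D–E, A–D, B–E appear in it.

3

Kruskal's algorithm — process edges by increasing weight (ties by edge label):
C–E (3): add. Components now {A} {B} {C,E} {D}
A–E (4): add. Components now {A,C,E} {B} {D}
A–B (5): add. Components now {A,B,C,E} {D}
D–E (6): add. Components now {A,B,C,D,E}
MST edge set: {C–E, A–E, A–B, D–E}.
Of the listed edges, {C–E, A–E, D–E} are in the MST → 3.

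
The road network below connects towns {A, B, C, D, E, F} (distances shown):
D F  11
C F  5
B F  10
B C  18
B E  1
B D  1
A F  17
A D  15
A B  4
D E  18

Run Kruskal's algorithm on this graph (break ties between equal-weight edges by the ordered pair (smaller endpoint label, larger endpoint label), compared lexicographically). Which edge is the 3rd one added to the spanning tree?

Kruskal: consider edges lightest-first.
B D (1): add — endpoints in different components.
B E (1): add — endpoints in different components.
A B (4): add — endpoints in different components.
C F (5): add — endpoints in different components.
B F (10): add — endpoints in different components.
The 3rd edge added is A B.

A-B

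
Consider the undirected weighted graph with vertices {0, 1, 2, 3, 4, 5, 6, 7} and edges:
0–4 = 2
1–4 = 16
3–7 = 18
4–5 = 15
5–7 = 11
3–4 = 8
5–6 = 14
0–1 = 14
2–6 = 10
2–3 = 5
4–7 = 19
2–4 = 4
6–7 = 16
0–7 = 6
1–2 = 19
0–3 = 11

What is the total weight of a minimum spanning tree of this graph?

Sort edges by weight, then run Kruskal:
0–4 (2): add — endpoints in different components.
2–4 (4): add — endpoints in different components.
2–3 (5): add — endpoints in different components.
0–7 (6): add — endpoints in different components.
3–4 (8): skip — 3 and 4 already connected.
2–6 (10): add — endpoints in different components.
0–3 (11): skip — 0 and 3 already connected.
5–7 (11): add — endpoints in different components.
0–1 (14): add — endpoints in different components.
MST edges: 0–4, 2–4, 2–3, 0–7, 2–6, 5–7, 0–1; total weight 2+4+5+6+10+11+14 = 52.

52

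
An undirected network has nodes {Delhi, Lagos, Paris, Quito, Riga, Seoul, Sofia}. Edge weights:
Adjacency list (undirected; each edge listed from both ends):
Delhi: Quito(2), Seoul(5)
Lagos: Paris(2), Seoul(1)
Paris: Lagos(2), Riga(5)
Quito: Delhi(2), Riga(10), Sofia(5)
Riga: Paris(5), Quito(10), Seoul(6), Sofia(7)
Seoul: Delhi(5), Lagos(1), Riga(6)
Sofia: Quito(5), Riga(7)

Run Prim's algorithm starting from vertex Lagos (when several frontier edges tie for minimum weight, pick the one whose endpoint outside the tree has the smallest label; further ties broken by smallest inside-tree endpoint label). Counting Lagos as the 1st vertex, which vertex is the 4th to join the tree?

Delhi

Prim's algorithm from Lagos:
Step 1: cheapest edge leaving the tree is Lagos Seoul (1); add Seoul.
Step 2: cheapest edge leaving the tree is Lagos Paris (2); add Paris.
Step 3: cheapest edge leaving the tree is Delhi Seoul (5); add Delhi.
Step 4: cheapest edge leaving the tree is Delhi Quito (2); add Quito.
Step 5: cheapest edge leaving the tree is Paris Riga (5); add Riga.
Step 6: cheapest edge leaving the tree is Quito Sofia (5); add Sofia.
Vertex order: Lagos, Seoul, Paris, Delhi, Quito, Riga, Sofia. The 4th vertex is Delhi.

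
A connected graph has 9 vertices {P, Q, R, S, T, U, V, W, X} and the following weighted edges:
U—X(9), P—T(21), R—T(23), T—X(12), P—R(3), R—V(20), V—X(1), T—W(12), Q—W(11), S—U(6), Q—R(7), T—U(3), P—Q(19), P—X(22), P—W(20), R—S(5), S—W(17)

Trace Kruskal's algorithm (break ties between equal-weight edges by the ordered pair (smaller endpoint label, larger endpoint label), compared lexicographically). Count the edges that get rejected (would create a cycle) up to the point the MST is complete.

Kruskal: consider edges lightest-first.
V—X (1): add — endpoints in different components.
P—R (3): add — endpoints in different components.
T—U (3): add — endpoints in different components.
R—S (5): add — endpoints in different components.
S—U (6): add — endpoints in different components.
Q—R (7): add — endpoints in different components.
U—X (9): add — endpoints in different components.
Q—W (11): add — endpoints in different components.
Edges rejected before the tree was complete: 0.

0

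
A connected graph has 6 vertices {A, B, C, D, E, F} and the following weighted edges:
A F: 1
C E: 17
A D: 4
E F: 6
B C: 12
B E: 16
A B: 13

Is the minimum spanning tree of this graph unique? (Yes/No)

Yes

Kruskal: consider edges lightest-first.
A F (1): add. Components now {A,F} {B} {C} {D} {E}
A D (4): add. Components now {A,D,F} {B} {C} {E}
E F (6): add. Components now {A,D,E,F} {B} {C}
B C (12): add. Components now {A,D,E,F} {B,C}
A B (13): add. Components now {A,B,C,D,E,F}
Every non-tree edge has weight strictly greater than the heaviest edge on the tree path between its endpoints, so the MST is unique.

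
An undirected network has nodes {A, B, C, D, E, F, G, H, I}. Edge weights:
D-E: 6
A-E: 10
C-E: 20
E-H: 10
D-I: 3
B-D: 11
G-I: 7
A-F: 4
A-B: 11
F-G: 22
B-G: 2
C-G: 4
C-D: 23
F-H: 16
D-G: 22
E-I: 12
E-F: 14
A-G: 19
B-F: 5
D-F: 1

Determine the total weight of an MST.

Kruskal: consider edges lightest-first.
D-F (1): add — endpoints in different components.
B-G (2): add — endpoints in different components.
D-I (3): add — endpoints in different components.
A-F (4): add — endpoints in different components.
C-G (4): add — endpoints in different components.
B-F (5): add — endpoints in different components.
D-E (6): add — endpoints in different components.
G-I (7): skip — G and I already connected.
A-E (10): skip — A and E already connected.
E-H (10): add — endpoints in different components.
MST edges: D-F, B-G, D-I, A-F, C-G, B-F, D-E, E-H; total weight 1+2+3+4+4+5+6+10 = 35.

35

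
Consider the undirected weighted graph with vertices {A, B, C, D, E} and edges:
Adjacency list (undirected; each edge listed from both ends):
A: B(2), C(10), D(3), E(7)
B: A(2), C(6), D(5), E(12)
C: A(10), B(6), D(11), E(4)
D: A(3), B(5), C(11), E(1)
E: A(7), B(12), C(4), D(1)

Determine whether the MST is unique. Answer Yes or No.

Yes

Kruskal's algorithm — process edges by increasing weight (ties by edge label):
D—E (1): add. Components now {A} {B} {C} {D,E}
A—B (2): add. Components now {A,B} {C} {D,E}
A—D (3): add. Components now {A,B,D,E} {C}
C—E (4): add. Components now {A,B,C,D,E}
Every non-tree edge has weight strictly greater than the heaviest edge on the tree path between its endpoints, so the MST is unique.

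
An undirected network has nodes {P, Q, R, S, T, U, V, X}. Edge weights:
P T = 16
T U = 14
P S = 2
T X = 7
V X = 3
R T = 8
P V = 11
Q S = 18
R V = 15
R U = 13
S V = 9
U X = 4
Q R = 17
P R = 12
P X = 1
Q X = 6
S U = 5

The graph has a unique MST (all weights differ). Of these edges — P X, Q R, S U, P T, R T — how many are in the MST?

Kruskal's algorithm — process edges by increasing weight (ties by edge label):
P X (1): add — endpoints in different components.
P S (2): add — endpoints in different components.
V X (3): add — endpoints in different components.
U X (4): add — endpoints in different components.
S U (5): skip — S and U already connected.
Q X (6): add — endpoints in different components.
T X (7): add — endpoints in different components.
R T (8): add — endpoints in different components.
MST edge set: {P X, P S, V X, U X, Q X, T X, R T}.
Of the listed edges, {P X, R T} are in the MST → 2.

2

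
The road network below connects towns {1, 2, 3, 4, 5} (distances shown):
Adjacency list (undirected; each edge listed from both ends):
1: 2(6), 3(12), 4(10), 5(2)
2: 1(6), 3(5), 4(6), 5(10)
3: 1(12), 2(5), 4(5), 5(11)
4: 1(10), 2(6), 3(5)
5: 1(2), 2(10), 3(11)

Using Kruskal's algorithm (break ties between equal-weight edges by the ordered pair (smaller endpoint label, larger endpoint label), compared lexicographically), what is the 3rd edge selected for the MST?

Kruskal's algorithm — process edges by increasing weight (ties by edge label):
1-5 (2): add. Components now {1,5} {2} {3} {4}
2-3 (5): add. Components now {1,5} {2,3} {4}
3-4 (5): add. Components now {1,5} {2,3,4}
1-2 (6): add. Components now {1,2,3,4,5}
The 3rd edge added is 3-4.

3-4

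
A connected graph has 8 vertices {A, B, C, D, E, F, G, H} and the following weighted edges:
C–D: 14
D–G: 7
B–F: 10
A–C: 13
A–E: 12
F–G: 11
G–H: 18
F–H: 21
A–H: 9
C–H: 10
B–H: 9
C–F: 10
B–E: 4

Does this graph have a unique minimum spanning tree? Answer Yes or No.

Kruskal: consider edges lightest-first.
B–E (4): add — endpoints in different components.
D–G (7): add — endpoints in different components.
A–H (9): add — endpoints in different components.
B–H (9): add — endpoints in different components.
B–F (10): add — endpoints in different components.
C–F (10): add — endpoints in different components.
C–H (10): skip — C and H already connected.
F–G (11): add — endpoints in different components.
Non-tree edge C–H has weight 10, equal to the heaviest edge on its tree cycle — swapping gives another MST of the same weight. Not unique.

No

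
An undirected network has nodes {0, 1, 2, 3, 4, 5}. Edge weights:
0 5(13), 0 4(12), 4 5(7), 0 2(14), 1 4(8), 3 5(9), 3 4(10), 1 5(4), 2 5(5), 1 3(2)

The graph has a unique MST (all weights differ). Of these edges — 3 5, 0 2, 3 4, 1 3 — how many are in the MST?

Kruskal's algorithm — process edges by increasing weight (ties by edge label):
1 3 (2): add — endpoints in different components.
1 5 (4): add — endpoints in different components.
2 5 (5): add — endpoints in different components.
4 5 (7): add — endpoints in different components.
1 4 (8): skip — 1 and 4 already connected.
3 5 (9): skip — 3 and 5 already connected.
3 4 (10): skip — 3 and 4 already connected.
0 4 (12): add — endpoints in different components.
MST edge set: {1 3, 1 5, 2 5, 4 5, 0 4}.
Of the listed edges, {1 3} are in the MST → 1.

1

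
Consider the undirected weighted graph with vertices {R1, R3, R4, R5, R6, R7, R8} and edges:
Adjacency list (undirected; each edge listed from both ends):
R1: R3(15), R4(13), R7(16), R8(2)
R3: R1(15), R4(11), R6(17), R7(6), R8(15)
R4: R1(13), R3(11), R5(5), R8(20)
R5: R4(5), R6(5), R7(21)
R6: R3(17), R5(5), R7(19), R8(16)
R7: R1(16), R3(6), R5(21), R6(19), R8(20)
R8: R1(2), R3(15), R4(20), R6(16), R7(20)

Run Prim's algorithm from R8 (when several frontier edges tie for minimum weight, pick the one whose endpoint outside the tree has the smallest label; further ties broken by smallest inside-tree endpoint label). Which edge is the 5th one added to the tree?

R3-R4

Prim, starting at R8.
Step 1: cheapest edge leaving the tree is R1—R8 (2); add R1.
Step 2: cheapest edge leaving the tree is R1—R4 (13); add R4.
Step 3: cheapest edge leaving the tree is R4—R5 (5); add R5.
Step 4: cheapest edge leaving the tree is R5—R6 (5); add R6.
Step 5: cheapest edge leaving the tree is R3—R4 (11); add R3.
Step 6: cheapest edge leaving the tree is R3—R7 (6); add R7.
The 5th edge added is R3—R4.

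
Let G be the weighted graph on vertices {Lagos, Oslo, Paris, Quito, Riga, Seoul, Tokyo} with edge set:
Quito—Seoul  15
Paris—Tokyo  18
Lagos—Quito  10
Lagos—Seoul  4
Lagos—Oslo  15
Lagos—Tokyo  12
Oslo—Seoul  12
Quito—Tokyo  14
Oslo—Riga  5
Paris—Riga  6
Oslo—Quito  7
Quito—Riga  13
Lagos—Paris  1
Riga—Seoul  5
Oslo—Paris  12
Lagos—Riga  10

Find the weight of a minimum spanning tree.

34

Prim, starting at Lagos.
Step 1: cheapest edge leaving the tree is Lagos—Paris (1); add Paris.
Step 2: cheapest edge leaving the tree is Lagos—Seoul (4); add Seoul.
Step 3: cheapest edge leaving the tree is Riga—Seoul (5); add Riga.
Step 4: cheapest edge leaving the tree is Oslo—Riga (5); add Oslo.
Step 5: cheapest edge leaving the tree is Oslo—Quito (7); add Quito.
Step 6: cheapest edge leaving the tree is Lagos—Tokyo (12); add Tokyo.
MST edges: Lagos—Paris, Lagos—Seoul, Riga—Seoul, Oslo—Riga, Oslo—Quito, Lagos—Tokyo; total weight 1+4+5+5+7+12 = 34.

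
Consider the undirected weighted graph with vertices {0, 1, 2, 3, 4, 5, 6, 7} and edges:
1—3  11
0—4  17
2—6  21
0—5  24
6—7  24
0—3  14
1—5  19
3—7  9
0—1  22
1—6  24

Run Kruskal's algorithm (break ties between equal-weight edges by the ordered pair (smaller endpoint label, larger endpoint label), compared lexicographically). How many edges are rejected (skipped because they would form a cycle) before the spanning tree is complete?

Kruskal's algorithm — process edges by increasing weight (ties by edge label):
3—7 (9): add — endpoints in different components.
1—3 (11): add — endpoints in different components.
0—3 (14): add — endpoints in different components.
0—4 (17): add — endpoints in different components.
1—5 (19): add — endpoints in different components.
2—6 (21): add — endpoints in different components.
0—1 (22): skip — 0 and 1 already connected.
0—5 (24): skip — 0 and 5 already connected.
1—6 (24): add — endpoints in different components.
Edges rejected before the tree was complete: 2.

2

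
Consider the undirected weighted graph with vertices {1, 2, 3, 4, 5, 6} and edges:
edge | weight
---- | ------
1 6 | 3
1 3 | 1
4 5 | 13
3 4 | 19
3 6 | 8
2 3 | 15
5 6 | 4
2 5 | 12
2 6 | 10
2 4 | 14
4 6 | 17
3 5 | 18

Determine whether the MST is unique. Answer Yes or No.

Kruskal: consider edges lightest-first.
1 3 (1): add — endpoints in different components.
1 6 (3): add — endpoints in different components.
5 6 (4): add — endpoints in different components.
3 6 (8): skip — 3 and 6 already connected.
2 6 (10): add — endpoints in different components.
2 5 (12): skip — 2 and 5 already connected.
4 5 (13): add — endpoints in different components.
Every non-tree edge has weight strictly greater than the heaviest edge on the tree path between its endpoints, so the MST is unique.

Yes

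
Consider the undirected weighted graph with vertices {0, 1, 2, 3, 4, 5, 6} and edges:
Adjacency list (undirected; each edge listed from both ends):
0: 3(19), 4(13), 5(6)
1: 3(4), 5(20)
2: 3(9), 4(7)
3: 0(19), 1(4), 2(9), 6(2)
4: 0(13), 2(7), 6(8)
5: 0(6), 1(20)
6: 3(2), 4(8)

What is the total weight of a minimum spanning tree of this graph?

40

Prim's algorithm from 6:
Step 1: cheapest edge leaving the tree is 3—6 (2); add 3.
Step 2: cheapest edge leaving the tree is 1—3 (4); add 1.
Step 3: cheapest edge leaving the tree is 4—6 (8); add 4.
Step 4: cheapest edge leaving the tree is 2—4 (7); add 2.
Step 5: cheapest edge leaving the tree is 0—4 (13); add 0.
Step 6: cheapest edge leaving the tree is 0—5 (6); add 5.
MST edges: 3—6, 1—3, 4—6, 2—4, 0—4, 0—5; total weight 2+4+8+7+13+6 = 40.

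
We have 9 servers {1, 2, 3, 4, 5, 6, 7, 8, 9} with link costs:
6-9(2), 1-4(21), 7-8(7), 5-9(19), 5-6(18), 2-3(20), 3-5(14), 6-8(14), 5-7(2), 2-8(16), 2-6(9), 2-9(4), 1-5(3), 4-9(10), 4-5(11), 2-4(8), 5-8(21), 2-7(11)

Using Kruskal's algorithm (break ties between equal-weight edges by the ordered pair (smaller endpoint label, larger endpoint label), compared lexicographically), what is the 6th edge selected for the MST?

Kruskal: consider edges lightest-first.
5-7 (2): add — endpoints in different components.
6-9 (2): add — endpoints in different components.
1-5 (3): add — endpoints in different components.
2-9 (4): add — endpoints in different components.
7-8 (7): add — endpoints in different components.
2-4 (8): add — endpoints in different components.
2-6 (9): skip — 2 and 6 already connected.
4-9 (10): skip — 4 and 9 already connected.
2-7 (11): add — endpoints in different components.
4-5 (11): skip — 4 and 5 already connected.
3-5 (14): add — endpoints in different components.
The 6th edge added is 2-4.

2-4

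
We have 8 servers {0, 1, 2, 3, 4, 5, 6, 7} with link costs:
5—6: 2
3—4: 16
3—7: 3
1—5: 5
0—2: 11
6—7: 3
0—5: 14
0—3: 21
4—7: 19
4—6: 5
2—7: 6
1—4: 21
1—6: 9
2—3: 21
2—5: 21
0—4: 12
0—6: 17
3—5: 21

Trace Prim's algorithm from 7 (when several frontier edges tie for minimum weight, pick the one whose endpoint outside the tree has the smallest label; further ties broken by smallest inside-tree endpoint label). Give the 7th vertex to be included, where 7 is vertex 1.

Prim, starting at 7.
Step 1: cheapest edge leaving the tree is 3—7 (3); add 3.
Step 2: cheapest edge leaving the tree is 6—7 (3); add 6.
Step 3: cheapest edge leaving the tree is 5—6 (2); add 5.
Step 4: cheapest edge leaving the tree is 1—5 (5); add 1.
Step 5: cheapest edge leaving the tree is 4—6 (5); add 4.
Step 6: cheapest edge leaving the tree is 2—7 (6); add 2.
Step 7: cheapest edge leaving the tree is 0—2 (11); add 0.
Vertex order: 7, 3, 6, 5, 1, 4, 2, 0. The 7th vertex is 2.

2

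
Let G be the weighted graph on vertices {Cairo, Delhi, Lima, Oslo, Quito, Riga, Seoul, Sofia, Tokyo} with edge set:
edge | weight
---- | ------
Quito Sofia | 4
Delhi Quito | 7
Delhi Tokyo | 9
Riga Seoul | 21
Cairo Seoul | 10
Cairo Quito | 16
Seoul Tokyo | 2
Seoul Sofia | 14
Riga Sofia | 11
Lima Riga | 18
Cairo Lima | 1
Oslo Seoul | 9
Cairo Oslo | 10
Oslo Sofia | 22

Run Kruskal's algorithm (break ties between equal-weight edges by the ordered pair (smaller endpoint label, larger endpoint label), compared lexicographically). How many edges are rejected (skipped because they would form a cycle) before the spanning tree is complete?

1

Kruskal: consider edges lightest-first.
Cairo Lima (1): add — endpoints in different components.
Seoul Tokyo (2): add — endpoints in different components.
Quito Sofia (4): add — endpoints in different components.
Delhi Quito (7): add — endpoints in different components.
Delhi Tokyo (9): add — endpoints in different components.
Oslo Seoul (9): add — endpoints in different components.
Cairo Oslo (10): add — endpoints in different components.
Cairo Seoul (10): skip — Seoul and Cairo already connected.
Riga Sofia (11): add — endpoints in different components.
Edges rejected before the tree was complete: 1.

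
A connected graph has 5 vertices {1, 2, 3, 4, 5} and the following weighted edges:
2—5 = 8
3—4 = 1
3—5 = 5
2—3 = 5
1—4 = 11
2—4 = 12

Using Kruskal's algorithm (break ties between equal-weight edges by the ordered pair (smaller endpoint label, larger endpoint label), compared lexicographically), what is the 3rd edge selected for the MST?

Sort edges by weight, then run Kruskal:
3—4 (1): add. Components now {1} {2} {3,4} {5}
2—3 (5): add. Components now {1} {2,3,4} {5}
3—5 (5): add. Components now {1} {2,3,4,5}
2—5 (8): skip — 2 and 5 already connected.
1—4 (11): add. Components now {1,2,3,4,5}
The 3rd edge added is 3—5.

3-5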